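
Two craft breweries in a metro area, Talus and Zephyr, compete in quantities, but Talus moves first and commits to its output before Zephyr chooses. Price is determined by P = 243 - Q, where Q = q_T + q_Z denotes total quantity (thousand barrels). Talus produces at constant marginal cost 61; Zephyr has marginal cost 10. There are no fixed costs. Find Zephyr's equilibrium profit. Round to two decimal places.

The follower Zephyr best-responds to any q_T: π_Z = (243 - Q)q_Z - 10q_Z.
∂π_Z/∂q_Z = 233 - q_T - 2q_Z = 0 gives the reaction function q_Z = (233 - q_T)/2.
The leader anticipates this reaction. Substituting into P = 243 - Q gives P = 253/2 - (1/2)q_T, so π_T = (253/2 - (1/2)q_T)q_T - 61q_T.
The leader's first-order condition 131/2 - q_T = 0 yields q_T = 131/2.
Then q_Z = (233 - 131/2)/2 = 335/4.
Price P = 243 - 597/4 = 375/4.
Zephyr's profit: (375/4 - 10)·(335/4) = 7014.0625.

7014.06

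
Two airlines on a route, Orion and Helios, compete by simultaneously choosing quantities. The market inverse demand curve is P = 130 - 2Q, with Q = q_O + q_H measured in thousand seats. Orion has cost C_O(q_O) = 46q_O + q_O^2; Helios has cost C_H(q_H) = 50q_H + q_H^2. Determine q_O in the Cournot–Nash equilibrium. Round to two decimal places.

Orion's profit: π_O = (130 - 2Q)q_O - (46q_O + q_O²). Setting ∂π_O/∂q_O = 0: 84 - 6q_O - 2(q_H) = 0.
Helios's first-order condition: 80 - 6q_H - 2(q_O) = 0.
So q_O = (84 - 2q_H)/6 and q_H = (80 - 2q_O)/6.
Solving the pair: q_O = 43/4, q_H = 39/4.

10.75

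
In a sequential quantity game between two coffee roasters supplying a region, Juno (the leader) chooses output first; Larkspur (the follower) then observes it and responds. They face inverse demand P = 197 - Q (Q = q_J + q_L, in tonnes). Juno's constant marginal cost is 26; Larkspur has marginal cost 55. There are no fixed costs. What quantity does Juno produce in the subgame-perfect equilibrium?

100

The follower Larkspur best-responds to any q_J: π_L = (197 - Q)q_L - 55q_L.
Setting the follower's marginal profit to zero, 142 - q_J - 2q_L = 0, i.e. q_L = (142 - q_J)/2.
The leader anticipates this reaction. Substituting into P = 197 - Q gives P = 126 - (1/2)q_J, so π_J = (126 - (1/2)q_J)q_J - 26q_J.
Maximising: ∂π_J/∂q_J = 100 - q_J = 0, giving q_J = 100.
Then q_L = (142 - 100)/2 = 21.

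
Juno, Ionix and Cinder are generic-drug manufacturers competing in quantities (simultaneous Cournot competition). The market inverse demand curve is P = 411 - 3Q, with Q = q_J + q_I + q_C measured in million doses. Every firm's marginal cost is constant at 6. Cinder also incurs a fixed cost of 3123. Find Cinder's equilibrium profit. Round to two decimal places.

294.19

A representative firm's profit is π_i = q_i(411 - 3Q) - 6q_i.
Setting ∂π_i/∂q_i = 0 with rivals' quantities fixed: 405 - 6q_i - 3·Σ_{j≠i} q_j = 0.
With identical firms every q_j equals q_i, so Σ_{j≠i} q_j = 2q_i and 405 = 12q_i, giving q_i = 135/4.
Price P = 411 - 3·(405/4) = 429/4.
Cinder's profit: (429/4 - 6)·(135/4) - 3123 = 294.1875.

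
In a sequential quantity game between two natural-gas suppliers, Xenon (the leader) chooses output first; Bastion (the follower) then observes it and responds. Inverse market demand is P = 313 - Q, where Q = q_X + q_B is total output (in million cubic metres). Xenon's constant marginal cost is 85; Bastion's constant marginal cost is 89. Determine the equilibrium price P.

The follower Bastion best-responds to any q_X: π_B = (313 - Q)q_B - 89q_B.
Setting the follower's marginal profit to zero, 224 - q_X - 2q_B = 0, i.e. q_B = (224 - q_X)/2.
Xenon substitutes q_B(q_X) into its own profit: π_X = q_X(313 - q_X - (224 - q_X)/2) - 85q_X = (201 - (1/2)q_X)q_X - 85q_X.
Leader FOC: 116 - q_X = 0, so q_X = 116.
Then q_B = (224 - 116)/2 = 54.
Total output Q = 170, so price P = 313 - 170 = 143.

143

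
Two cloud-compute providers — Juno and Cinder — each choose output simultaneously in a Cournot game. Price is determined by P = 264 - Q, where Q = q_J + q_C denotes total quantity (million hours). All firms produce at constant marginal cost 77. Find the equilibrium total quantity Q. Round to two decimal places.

Each firm earns π_i = (264 - Q)q_i - 77q_i.
First-order condition (treating rivals' output as given): 187 - 2q_i - q_j = 0.
By symmetry each firm produces the same amount; substituting q_j = q_i yields q_i = 187/3.
Total output Q = 187/3 + 187/3 = 374/3.

124.67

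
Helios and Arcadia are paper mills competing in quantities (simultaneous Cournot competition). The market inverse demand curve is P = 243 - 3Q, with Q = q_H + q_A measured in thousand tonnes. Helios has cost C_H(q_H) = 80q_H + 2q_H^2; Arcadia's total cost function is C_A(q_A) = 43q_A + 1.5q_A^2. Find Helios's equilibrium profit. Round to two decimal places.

Helios's profit: π_H = (243 - 3Q)q_H - (80q_H + 2q_H²). Setting ∂π_H/∂q_H = 0: 163 - 10q_H - 3(q_A) = 0.
Arcadia's first-order condition: 200 - 9q_A - 3(q_H) = 0.
Best responses: q_H = (163 - 3q_A)/10, q_A = (200 - 3q_H)/9.
Substituting one into the other gives q_H = 289/27 and q_A = 1511/81.
Price P = 243 - 3·29.3580 = 154.9259.
Helios's profit: 154.9259·(289/27) - 80·(289/27) - 2(289/27)² = 572.8464.

572.85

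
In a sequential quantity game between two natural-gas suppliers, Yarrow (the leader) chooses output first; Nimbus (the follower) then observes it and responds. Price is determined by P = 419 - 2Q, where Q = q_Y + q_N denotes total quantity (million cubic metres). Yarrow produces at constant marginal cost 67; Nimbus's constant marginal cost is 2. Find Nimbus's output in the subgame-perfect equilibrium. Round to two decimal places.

The follower Nimbus best-responds to any q_Y: π_N = (419 - 2Q)q_N - 2q_N.
∂π_N/∂q_N = 417 - 2q_Y - 4q_N = 0 gives the reaction function q_N = (417 - 2q_Y)/4.
The leader anticipates this reaction. Substituting into P = 419 - 2Q gives P = 421/2 - q_Y, so π_Y = (421/2 - q_Y)q_Y - 67q_Y.
Leader FOC: 287/2 - 2q_Y = 0, so q_Y = 287/4.
Then q_N = (417 - 2·(287/4))/4 = 547/8.

68.38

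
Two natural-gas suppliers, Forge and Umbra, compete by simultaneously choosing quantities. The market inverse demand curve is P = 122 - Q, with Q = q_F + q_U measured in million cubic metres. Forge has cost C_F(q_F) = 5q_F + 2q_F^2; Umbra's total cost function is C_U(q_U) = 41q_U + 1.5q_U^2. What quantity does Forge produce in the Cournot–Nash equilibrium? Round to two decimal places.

Forge's profit: π_F = (122 - Q)q_F - (5q_F + 2q_F²). Setting ∂π_F/∂q_F = 0: 117 - 6q_F - (q_U) = 0.
Umbra's first-order condition: 81 - 5q_U - (q_F) = 0.
Best responses: q_F = (117 - q_U)/6, q_U = (81 - q_F)/5.
Substituting one into the other gives q_F = 504/29 and q_U = 369/29.

17.38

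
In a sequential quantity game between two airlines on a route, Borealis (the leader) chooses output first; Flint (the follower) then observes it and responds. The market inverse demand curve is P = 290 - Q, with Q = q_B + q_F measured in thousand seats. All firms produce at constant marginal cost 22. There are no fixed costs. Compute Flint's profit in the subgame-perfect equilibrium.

4489

Solve by backward induction. Given q_B, the follower Flint maximises π_F = (290 - q_B - q_F)q_F - 22q_F.
Setting the follower's marginal profit to zero, 268 - q_B - 2q_F = 0, i.e. q_F = (268 - q_B)/2.
Borealis substitutes q_F(q_B) into its own profit: π_B = q_B(290 - q_B - (268 - q_B)/2) - 22q_B = (156 - (1/2)q_B)q_B - 22q_B.
Maximising: ∂π_B/∂q_B = 134 - q_B = 0, giving q_B = 134.
Then q_F = (268 - 134)/2 = 67.
Price P = 290 - 201 = 89.
Flint's profit: (89 - 22)·67 = 4489.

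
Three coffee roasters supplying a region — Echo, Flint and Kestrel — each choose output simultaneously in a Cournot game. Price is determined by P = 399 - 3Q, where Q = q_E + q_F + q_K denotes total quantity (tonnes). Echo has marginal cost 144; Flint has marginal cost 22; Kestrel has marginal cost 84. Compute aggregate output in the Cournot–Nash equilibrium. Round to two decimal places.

78.92

Echo's profit: π_E = (399 - 3Q)q_E - (144q_E). Setting ∂π_E/∂q_E = 0: 255 - 6q_E - 3(q_F + q_K) = 0.
Flint's profit: π_F = (399 - 3Q)q_F - (22q_F). Setting ∂π_F/∂q_F = 0: 377 - 6q_F - 3(q_E + q_K) = 0.
Kestrel's profit: π_K = (399 - 3Q)q_K - (84q_K). Setting ∂π_K/∂q_K = 0: 315 - 6q_K - 3(q_E + q_F) = 0.
Summing all 3 equations gives 947 − 12Q = 0, hence Q = 947/12.
Back-substituting: q_E = (255 − 947/4)/3 = 73/12, q_F = (377 − 947/4)/3 = 187/4, q_K = (315 − 947/4)/3 = 313/12.
Total output Q = 73/12 + 187/4 + 313/12 = 947/12.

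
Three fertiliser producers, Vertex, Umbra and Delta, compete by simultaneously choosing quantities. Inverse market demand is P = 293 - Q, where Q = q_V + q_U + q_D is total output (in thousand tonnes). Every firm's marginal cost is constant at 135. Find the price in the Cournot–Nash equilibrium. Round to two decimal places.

A representative firm's profit is π_i = q_i(293 - Q) - 135q_i.
First-order condition (treating rivals' output as given): 158 - 2q_i - Σ_{j≠i} q_j = 0.
With identical firms every q_j equals q_i, so Σ_{j≠i} q_j = 2q_i and 158 = 4q_i, giving q_i = 79/2.
Total output Q = 237/2, so price P = 293 - 237/2 = 349/2.

174.50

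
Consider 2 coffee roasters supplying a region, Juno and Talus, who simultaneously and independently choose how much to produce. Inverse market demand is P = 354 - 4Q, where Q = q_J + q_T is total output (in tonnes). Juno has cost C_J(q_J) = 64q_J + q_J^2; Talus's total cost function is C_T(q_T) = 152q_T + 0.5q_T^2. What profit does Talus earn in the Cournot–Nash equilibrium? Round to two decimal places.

Juno's profit: π_J = (354 - 4Q)q_J - (64q_J + q_J²). Setting ∂π_J/∂q_J = 0: 290 - 10q_J - 4(q_T) = 0.
Talus's first-order condition: 202 - 9q_T - 4(q_J) = 0.
So q_J = (290 - 4q_T)/10 and q_T = (202 - 4q_J)/9.
Solving the pair: q_J = 901/37, q_T = 430/37.
Price P = 354 - 4·(1331/37) = 210.1081.
Talus's profit: 210.1081·(430/37) - 152·(430/37) - (1/2)(430/37)² = 607.7794.

607.78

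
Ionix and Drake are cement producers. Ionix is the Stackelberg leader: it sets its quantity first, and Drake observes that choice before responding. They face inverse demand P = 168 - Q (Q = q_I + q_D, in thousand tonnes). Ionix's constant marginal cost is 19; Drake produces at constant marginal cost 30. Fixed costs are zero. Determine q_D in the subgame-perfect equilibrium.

Solve by backward induction. Given q_I, the follower Drake maximises π_D = (168 - q_I - q_D)q_D - 30q_D.
Follower FOC: 138 - q_I - 2q_D = 0, so q_D(q_I) = (138 - q_I)/2.
Ionix substitutes q_D(q_I) into its own profit: π_I = q_I(168 - q_I - (138 - q_I)/2) - 19q_I = (99 - (1/2)q_I)q_I - 19q_I.
Leader FOC: 80 - q_I = 0, so q_I = 80.
Then q_D = (138 - 80)/2 = 29.

29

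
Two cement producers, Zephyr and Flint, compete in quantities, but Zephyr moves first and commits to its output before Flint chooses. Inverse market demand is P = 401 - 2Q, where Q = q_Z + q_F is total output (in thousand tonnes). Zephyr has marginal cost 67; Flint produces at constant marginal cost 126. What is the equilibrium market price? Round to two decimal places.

The follower Flint best-responds to any q_Z: π_F = (401 - 2Q)q_F - 126q_F.
Setting the follower's marginal profit to zero, 275 - 2q_Z - 4q_F = 0, i.e. q_F = (275 - 2q_Z)/4.
The leader anticipates this reaction. Substituting into P = 401 - 2Q gives P = 527/2 - q_Z, so π_Z = (527/2 - q_Z)q_Z - 67q_Z.
The leader's first-order condition 393/2 - 2q_Z = 0 yields q_Z = 393/4.
Then q_F = (275 - 2·(393/4))/4 = 157/8.
Total output Q = 943/8, so price P = 401 - 2·(943/8) = 661/4.

165.25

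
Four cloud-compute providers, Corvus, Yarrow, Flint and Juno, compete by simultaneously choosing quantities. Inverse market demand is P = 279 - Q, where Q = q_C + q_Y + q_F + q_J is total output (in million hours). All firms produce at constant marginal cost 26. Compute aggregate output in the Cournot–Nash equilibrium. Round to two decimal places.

202.40

Each firm earns π_i = (279 - Q)q_i - 26q_i.
First-order condition (treating rivals' output as given): 253 - 2q_i - Σ_{j≠i} q_j = 0.
With identical firms every q_j equals q_i, so Σ_{j≠i} q_j = 3q_i and 253 = 5q_i, giving q_i = 253/5.
Total output Q = 253/5 + 253/5 + 253/5 + 253/5 = 1012/5.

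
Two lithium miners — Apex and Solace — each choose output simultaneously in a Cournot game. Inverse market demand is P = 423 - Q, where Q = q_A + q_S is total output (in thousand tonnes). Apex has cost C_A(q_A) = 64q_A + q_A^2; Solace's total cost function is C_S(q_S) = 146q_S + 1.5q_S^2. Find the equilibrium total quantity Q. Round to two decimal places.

Apex's profit: π_A = (423 - Q)q_A - (64q_A + q_A²). Setting ∂π_A/∂q_A = 0: 359 - 4q_A - (q_S) = 0.
Solace's profit: π_S = (423 - Q)q_S - (146q_S + (3/2)q_S²). Setting ∂π_S/∂q_S = 0: 277 - 5q_S - (q_A) = 0.
Best responses: q_A = (359 - q_S)/4, q_S = (277 - q_A)/5.
Solving the pair: q_A = 1518/19, q_S = 749/19.
Total output Q = 1518/19 + 749/19 = 119.3158.

119.32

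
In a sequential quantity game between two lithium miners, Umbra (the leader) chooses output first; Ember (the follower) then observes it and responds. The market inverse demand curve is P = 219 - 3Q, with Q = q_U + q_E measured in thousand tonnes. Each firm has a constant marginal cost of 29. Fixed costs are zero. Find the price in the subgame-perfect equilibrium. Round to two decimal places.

The follower Ember best-responds to any q_U: π_E = (219 - 3Q)q_E - 29q_E.
∂π_E/∂q_E = 190 - 3q_U - 6q_E = 0 gives the reaction function q_E = (190 - 3q_U)/6.
The leader anticipates this reaction. Substituting into P = 219 - 3Q gives P = 124 - (3/2)q_U, so π_U = (124 - (3/2)q_U)q_U - 29q_U.
Maximising: ∂π_U/∂q_U = 95 - 3q_U = 0, giving q_U = 95/3.
Then q_E = (190 - 3·(95/3))/6 = 95/6.
Total output Q = 95/2, so price P = 219 - 3·(95/2) = 153/2.

76.50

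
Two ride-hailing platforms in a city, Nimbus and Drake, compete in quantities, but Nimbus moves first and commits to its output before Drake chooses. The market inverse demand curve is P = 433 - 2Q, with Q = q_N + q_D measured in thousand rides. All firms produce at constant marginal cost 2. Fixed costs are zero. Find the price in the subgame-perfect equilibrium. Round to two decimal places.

109.75

The follower Drake best-responds to any q_N: π_D = (433 - 2Q)q_D - 2q_D.
Setting the follower's marginal profit to zero, 431 - 2q_N - 4q_D = 0, i.e. q_D = (431 - 2q_N)/4.
The leader anticipates this reaction. Substituting into P = 433 - 2Q gives P = 435/2 - q_N, so π_N = (435/2 - q_N)q_N - 2q_N.
The leader's first-order condition 431/2 - 2q_N = 0 yields q_N = 431/4.
Then q_D = (431 - 2·(431/4))/4 = 431/8.
Total output Q = 1293/8, so price P = 433 - 2·(1293/8) = 439/4.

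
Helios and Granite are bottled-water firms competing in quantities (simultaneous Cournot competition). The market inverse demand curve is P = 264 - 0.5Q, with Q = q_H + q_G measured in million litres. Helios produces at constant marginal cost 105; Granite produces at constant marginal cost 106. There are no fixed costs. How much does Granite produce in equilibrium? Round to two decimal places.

104.67

Helios's profit: π_H = (264 - 0.5Q)q_H - (105q_H). Setting ∂π_H/∂q_H = 0: 159 - q_H - (1/2)(q_G) = 0.
Granite's first-order condition: 158 - q_G - (1/2)(q_H) = 0.
Best responses: q_H = (159 - (1/2)q_G), q_G = (158 - (1/2)q_H).
Substituting one into the other gives q_H = 320/3 and q_G = 314/3.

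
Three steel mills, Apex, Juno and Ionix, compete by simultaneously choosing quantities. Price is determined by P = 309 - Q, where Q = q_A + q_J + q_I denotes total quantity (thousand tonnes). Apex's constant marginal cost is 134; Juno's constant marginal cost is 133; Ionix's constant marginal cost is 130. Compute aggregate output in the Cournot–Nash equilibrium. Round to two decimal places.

Apex's profit: π_A = (309 - Q)q_A - (134q_A). Setting ∂π_A/∂q_A = 0: 175 - 2q_A - (q_J + q_I) = 0.
Juno's first-order condition: 176 - 2q_J - (q_A + q_I) = 0.
Ionix's profit: π_I = (309 - Q)q_I - (130q_I). Setting ∂π_I/∂q_I = 0: 179 - 2q_I - (q_A + q_J) = 0.
Summing all 3 equations gives 530 − 4Q = 0, hence Q = 265/2.
Back-substituting: q_A = (175 − 265/2) = 85/2, q_J = (176 − 265/2) = 87/2, q_I = (179 − 265/2) = 93/2.
Total output Q = 85/2 + 87/2 + 93/2 = 265/2.

132.50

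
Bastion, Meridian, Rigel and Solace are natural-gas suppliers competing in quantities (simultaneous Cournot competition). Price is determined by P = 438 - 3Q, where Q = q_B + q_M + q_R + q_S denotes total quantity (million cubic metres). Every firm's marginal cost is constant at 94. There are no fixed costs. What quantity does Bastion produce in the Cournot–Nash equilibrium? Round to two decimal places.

22.93

Each firm earns π_i = (438 - 3Q)q_i - 94q_i.
Setting ∂π_i/∂q_i = 0 with rivals' quantities fixed: 344 - 6q_i - 3·Σ_{j≠i} q_j = 0.
By symmetry each firm produces the same amount; substituting Σ_{j≠i} q_j = 3q_i yields q_i = 344/15.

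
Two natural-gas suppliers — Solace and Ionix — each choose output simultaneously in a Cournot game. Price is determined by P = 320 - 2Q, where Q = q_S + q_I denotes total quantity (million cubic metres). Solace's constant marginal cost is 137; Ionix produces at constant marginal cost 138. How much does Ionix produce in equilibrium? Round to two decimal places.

30.17

Solace's profit: π_S = (320 - 2Q)q_S - (137q_S). Setting ∂π_S/∂q_S = 0: 183 - 4q_S - 2(q_I) = 0.
Ionix's profit: π_I = (320 - 2Q)q_I - (138q_I). Setting ∂π_I/∂q_I = 0: 182 - 4q_I - 2(q_S) = 0.
So q_S = (183 - 2q_I)/4 and q_I = (182 - 2q_S)/4.
Solving the pair: q_S = 92/3, q_I = 181/6.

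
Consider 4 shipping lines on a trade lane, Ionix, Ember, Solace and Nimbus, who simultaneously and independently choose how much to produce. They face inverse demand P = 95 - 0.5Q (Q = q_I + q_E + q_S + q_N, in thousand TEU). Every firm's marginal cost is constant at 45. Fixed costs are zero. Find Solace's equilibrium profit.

A representative firm's profit is π_i = q_i(95 - 0.5Q) - 45q_i.
First-order condition (treating rivals' output as given): 50 - q_i - (1/2)·Σ_{j≠i} q_j = 0.
By symmetry each firm produces the same amount; substituting Σ_{j≠i} q_j = 3q_i yields q_i = 50/(5/2) = 20.
Price P = 95 - (1/2)·80 = 55.
Solace's profit: (55 - 45)·20 = 200.

200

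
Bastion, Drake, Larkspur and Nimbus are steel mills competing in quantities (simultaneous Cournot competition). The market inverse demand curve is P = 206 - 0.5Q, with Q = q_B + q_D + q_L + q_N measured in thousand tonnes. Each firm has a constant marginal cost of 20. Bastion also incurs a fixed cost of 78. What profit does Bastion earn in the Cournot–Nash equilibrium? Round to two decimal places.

2689.68

A representative firm's profit is π_i = q_i(206 - 0.5Q) - 20q_i.
Setting ∂π_i/∂q_i = 0 with rivals' quantities fixed: 186 - q_i - (1/2)·Σ_{j≠i} q_j = 0.
With identical firms every q_j equals q_i, so Σ_{j≠i} q_j = 3q_i and 186 = (5/2)q_i, giving q_i = 372/5.
Price P = 206 - (1/2)·(1488/5) = 286/5.
Bastion's profit: (286/5 - 20)·(372/5) - 78 = 2689.6800.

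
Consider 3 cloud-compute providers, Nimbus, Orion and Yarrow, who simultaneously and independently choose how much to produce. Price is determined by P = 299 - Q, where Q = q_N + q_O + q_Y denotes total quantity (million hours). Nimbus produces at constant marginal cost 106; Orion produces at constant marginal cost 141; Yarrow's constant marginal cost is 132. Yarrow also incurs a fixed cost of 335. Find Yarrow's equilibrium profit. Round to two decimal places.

1071.25

Nimbus's profit: π_N = (299 - Q)q_N - (106q_N). Setting ∂π_N/∂q_N = 0: 193 - 2q_N - (q_O + q_Y) = 0.
Orion's profit: π_O = (299 - Q)q_O - (141q_O). Setting ∂π_O/∂q_O = 0: 158 - 2q_O - (q_N + q_Y) = 0.
Yarrow's first-order condition: 167 - 2q_Y - (q_N + q_O) = 0.
Adding the 3 conditions: 518 − 2Q − 2Q = 0, i.e. Q = 259/2.
Back-substituting: q_N = (193 − 259/2) = 127/2, q_O = (158 − 259/2) = 57/2, q_Y = (167 − 259/2) = 75/2.
Price P = 299 - 259/2 = 339/2.
Yarrow's profit: (339/2 - 132)·(75/2) - 335 = 1071.2500.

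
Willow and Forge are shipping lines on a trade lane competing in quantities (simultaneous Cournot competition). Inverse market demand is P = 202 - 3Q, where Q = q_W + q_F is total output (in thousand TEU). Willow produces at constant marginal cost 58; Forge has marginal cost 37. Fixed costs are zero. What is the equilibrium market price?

99

Willow's profit: π_W = (202 - 3Q)q_W - (58q_W). Setting ∂π_W/∂q_W = 0: 144 - 6q_W - 3(q_F) = 0.
Forge's first-order condition: 165 - 6q_F - 3(q_W) = 0.
Best responses: q_W = (144 - 3q_F)/6, q_F = (165 - 3q_W)/6.
Solving the pair: q_W = 41/3, q_F = 62/3.
Total output Q = 103/3, so price P = 202 - 3·(103/3) = 99.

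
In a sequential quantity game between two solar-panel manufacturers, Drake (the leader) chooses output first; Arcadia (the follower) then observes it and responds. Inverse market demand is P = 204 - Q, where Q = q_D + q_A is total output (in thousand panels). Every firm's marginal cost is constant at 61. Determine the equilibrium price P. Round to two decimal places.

96.75

The follower Arcadia best-responds to any q_D: π_A = (204 - Q)q_A - 61q_A.
∂π_A/∂q_A = 143 - q_D - 2q_A = 0 gives the reaction function q_A = (143 - q_D)/2.
The leader anticipates this reaction. Substituting into P = 204 - Q gives P = 265/2 - (1/2)q_D, so π_D = (265/2 - (1/2)q_D)q_D - 61q_D.
The leader's first-order condition 143/2 - q_D = 0 yields q_D = 143/2.
Then q_A = (143 - 143/2)/2 = 143/4.
Total output Q = 429/4, so price P = 204 - 429/4 = 387/4.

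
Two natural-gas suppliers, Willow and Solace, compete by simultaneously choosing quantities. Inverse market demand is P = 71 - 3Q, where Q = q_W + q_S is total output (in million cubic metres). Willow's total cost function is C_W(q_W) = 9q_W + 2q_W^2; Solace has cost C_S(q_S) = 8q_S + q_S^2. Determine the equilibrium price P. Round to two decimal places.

Willow's profit: π_W = (71 - 3Q)q_W - (9q_W + 2q_W²). Setting ∂π_W/∂q_W = 0: 62 - 10q_W - 3(q_S) = 0.
Solace's profit: π_S = (71 - 3Q)q_S - (8q_S + q_S²). Setting ∂π_S/∂q_S = 0: 63 - 8q_S - 3(q_W) = 0.
Rearranging gives the reaction functions q_W = (62 - 3q_S)/10 and q_S = (63 - 3q_W)/8.
Substituting one into the other gives q_W = 307/71 and q_S = 444/71.
Total output Q = 751/71, so price P = 71 - 3·(751/71) = 39.2676.

39.27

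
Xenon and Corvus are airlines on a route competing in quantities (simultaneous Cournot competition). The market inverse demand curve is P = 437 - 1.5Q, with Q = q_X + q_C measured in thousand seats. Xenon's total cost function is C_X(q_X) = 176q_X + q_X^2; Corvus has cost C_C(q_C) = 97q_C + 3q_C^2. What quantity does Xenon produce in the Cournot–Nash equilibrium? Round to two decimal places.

Xenon's profit: π_X = (437 - 1.5Q)q_X - (176q_X + q_X²). Setting ∂π_X/∂q_X = 0: 261 - 5q_X - (3/2)(q_C) = 0.
Corvus's profit: π_C = (437 - 1.5Q)q_C - (97q_C + 3q_C²). Setting ∂π_C/∂q_C = 0: 340 - 9q_C - (3/2)(q_X) = 0.
Rearranging gives the reaction functions q_X = (261 - (3/2)q_C)/5 and q_C = (340 - (3/2)q_X)/9.
Substituting one into the other gives q_X = 43.0175 and q_C = 30.6082.

43.02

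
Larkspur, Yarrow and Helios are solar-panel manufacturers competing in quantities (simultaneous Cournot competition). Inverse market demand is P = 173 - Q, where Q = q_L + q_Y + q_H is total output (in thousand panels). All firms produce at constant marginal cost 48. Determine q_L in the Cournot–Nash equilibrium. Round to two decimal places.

Each firm earns π_i = (173 - Q)q_i - 48q_i.
Setting ∂π_i/∂q_i = 0 with rivals' quantities fixed: 125 - 2q_i - Σ_{j≠i} q_j = 0.
With identical firms every q_j equals q_i, so Σ_{j≠i} q_j = 2q_i and 125 = 4q_i, giving q_i = 125/4.

31.25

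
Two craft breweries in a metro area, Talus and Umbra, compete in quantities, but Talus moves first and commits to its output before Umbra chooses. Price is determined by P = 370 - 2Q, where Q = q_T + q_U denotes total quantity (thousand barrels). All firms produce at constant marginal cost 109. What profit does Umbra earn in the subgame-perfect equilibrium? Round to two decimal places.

2128.78

Solve by backward induction. Given q_T, the follower Umbra maximises π_U = (370 - 2q_T - 2q_U)q_U - 109q_U.
∂π_U/∂q_U = 261 - 2q_T - 4q_U = 0 gives the reaction function q_U = (261 - 2q_T)/4.
The leader anticipates this reaction. Substituting into P = 370 - 2Q gives P = 479/2 - q_T, so π_T = (479/2 - q_T)q_T - 109q_T.
The leader's first-order condition 261/2 - 2q_T = 0 yields q_T = 261/4.
Then q_U = (261 - 2·(261/4))/4 = 261/8.
Price P = 370 - 2·(783/8) = 697/4.
Umbra's profit: (697/4 - 109)·(261/8) = 2128.7813.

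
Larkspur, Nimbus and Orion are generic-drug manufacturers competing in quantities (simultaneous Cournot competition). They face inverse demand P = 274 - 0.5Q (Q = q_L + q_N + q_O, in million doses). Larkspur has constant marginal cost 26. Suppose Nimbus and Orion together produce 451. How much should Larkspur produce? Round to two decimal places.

With rivals' combined output fixed at 451, Larkspur's profit is π_L = (274 - (1/2)·451 - (1/2)q_L)q_L - (26q_L) = (97/2 - (1/2)q_L)q_L - (26q_L).
∂π_L/∂q_L = 45/2 - q_L = 0, so q_L = 45/2.

22.50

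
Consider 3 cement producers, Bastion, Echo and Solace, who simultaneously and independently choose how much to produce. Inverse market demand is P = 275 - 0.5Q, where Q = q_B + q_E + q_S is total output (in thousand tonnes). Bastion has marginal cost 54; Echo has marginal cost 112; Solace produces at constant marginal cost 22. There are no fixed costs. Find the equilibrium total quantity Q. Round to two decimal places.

Bastion's profit: π_B = (275 - 0.5Q)q_B - (54q_B). Setting ∂π_B/∂q_B = 0: 221 - q_B - (1/2)(q_E + q_S) = 0.
Echo's profit: π_E = (275 - 0.5Q)q_E - (112q_E). Setting ∂π_E/∂q_E = 0: 163 - q_E - (1/2)(q_B + q_S) = 0.
Solace's first-order condition: 253 - q_S - (1/2)(q_B + q_E) = 0.
Adding the 3 first-order conditions: 637 − 2Q = 0, so Q = 637/2.
Back-substituting: q_B = (221 − 637/4)/(1/2) = 247/2, q_E = (163 − 637/4)/(1/2) = 15/2, q_S = (253 − 637/4)/(1/2) = 375/2.
Total output Q = 247/2 + 15/2 + 375/2 = 637/2.

318.50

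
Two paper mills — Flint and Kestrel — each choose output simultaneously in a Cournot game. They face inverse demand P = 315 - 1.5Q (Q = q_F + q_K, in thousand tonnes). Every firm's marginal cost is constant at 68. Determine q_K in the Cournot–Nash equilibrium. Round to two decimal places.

54.89

Each firm earns π_i = (315 - 1.5Q)q_i - 68q_i.
First-order condition (treating rivals' output as given): 247 - 3q_i - (3/2)q_j = 0.
By symmetry each firm produces the same amount; substituting q_j = q_i yields q_i = 247/(9/2) = 494/9.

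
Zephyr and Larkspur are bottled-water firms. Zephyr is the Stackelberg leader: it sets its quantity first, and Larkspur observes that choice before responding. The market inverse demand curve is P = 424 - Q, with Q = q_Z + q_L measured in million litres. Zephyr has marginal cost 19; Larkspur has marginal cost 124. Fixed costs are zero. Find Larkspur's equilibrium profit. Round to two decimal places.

Solve by backward induction. Given q_Z, the follower Larkspur maximises π_L = (424 - q_Z - q_L)q_L - 124q_L.
Setting the follower's marginal profit to zero, 300 - q_Z - 2q_L = 0, i.e. q_L = (300 - q_Z)/2.
The leader anticipates this reaction. Substituting into P = 424 - Q gives P = 274 - (1/2)q_Z, so π_Z = (274 - (1/2)q_Z)q_Z - 19q_Z.
Maximising: ∂π_Z/∂q_Z = 255 - q_Z = 0, giving q_Z = 255.
Then q_L = (300 - 255)/2 = 45/2.
Price P = 424 - 555/2 = 293/2.
Larkspur's profit: (293/2 - 124)·(45/2) = 506.2500.

506.25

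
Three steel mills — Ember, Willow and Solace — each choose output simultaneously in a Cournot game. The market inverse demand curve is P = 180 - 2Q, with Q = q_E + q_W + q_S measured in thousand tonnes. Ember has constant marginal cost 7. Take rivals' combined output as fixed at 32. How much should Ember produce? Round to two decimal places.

With rivals' combined output fixed at 32, Ember's profit is π_E = (180 - 2·32 - 2q_E)q_E - (7q_E) = (116 - 2q_E)q_E - (7q_E).
∂π_E/∂q_E = 109 - 4q_E = 0, so q_E = 109/4.

27.25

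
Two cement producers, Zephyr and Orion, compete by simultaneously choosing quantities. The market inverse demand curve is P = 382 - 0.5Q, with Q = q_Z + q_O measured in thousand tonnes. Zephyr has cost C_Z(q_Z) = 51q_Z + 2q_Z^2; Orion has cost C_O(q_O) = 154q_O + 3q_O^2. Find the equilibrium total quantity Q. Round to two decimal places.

Zephyr's profit: π_Z = (382 - 0.5Q)q_Z - (51q_Z + 2q_Z²). Setting ∂π_Z/∂q_Z = 0: 331 - 5q_Z - (1/2)(q_O) = 0.
Orion's first-order condition: 228 - 7q_O - (1/2)(q_Z) = 0.
Best responses: q_Z = (331 - (1/2)q_O)/5, q_O = (228 - (1/2)q_Z)/7.
Substituting one into the other gives q_Z = 63.3957 and q_O = 28.0432.
Total output Q = 63.3957 + 28.0432 = 91.4388.

91.44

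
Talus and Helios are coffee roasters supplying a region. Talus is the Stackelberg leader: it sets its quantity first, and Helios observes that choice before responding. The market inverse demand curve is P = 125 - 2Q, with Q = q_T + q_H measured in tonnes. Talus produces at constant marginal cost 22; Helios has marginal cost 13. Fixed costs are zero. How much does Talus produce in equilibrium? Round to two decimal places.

Solve by backward induction. Given q_T, the follower Helios maximises π_H = (125 - 2q_T - 2q_H)q_H - 13q_H.
Setting the follower's marginal profit to zero, 112 - 2q_T - 4q_H = 0, i.e. q_H = (112 - 2q_T)/4.
The leader anticipates this reaction. Substituting into P = 125 - 2Q gives P = 69 - q_T, so π_T = (69 - q_T)q_T - 22q_T.
The leader's first-order condition 47 - 2q_T = 0 yields q_T = 47/2.
Then q_H = (112 - 2·(47/2))/4 = 65/4.

23.50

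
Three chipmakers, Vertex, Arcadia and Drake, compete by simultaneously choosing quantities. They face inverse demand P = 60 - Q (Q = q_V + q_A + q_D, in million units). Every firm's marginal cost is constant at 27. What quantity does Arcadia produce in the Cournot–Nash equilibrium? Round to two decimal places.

8.25

Each firm earns π_i = (60 - Q)q_i - 27q_i.
Setting ∂π_i/∂q_i = 0 with rivals' quantities fixed: 33 - 2q_i - Σ_{j≠i} q_j = 0.
By symmetry each firm produces the same amount; substituting Σ_{j≠i} q_j = 2q_i yields q_i = 33/4.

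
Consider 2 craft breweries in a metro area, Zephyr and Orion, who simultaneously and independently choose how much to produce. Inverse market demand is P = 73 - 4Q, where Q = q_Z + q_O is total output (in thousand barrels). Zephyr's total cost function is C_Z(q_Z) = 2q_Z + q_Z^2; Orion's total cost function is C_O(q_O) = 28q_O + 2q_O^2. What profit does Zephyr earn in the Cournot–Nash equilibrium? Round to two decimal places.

Zephyr's profit: π_Z = (73 - 4Q)q_Z - (2q_Z + q_Z²). Setting ∂π_Z/∂q_Z = 0: 71 - 10q_Z - 4(q_O) = 0.
Orion's profit: π_O = (73 - 4Q)q_O - (28q_O + 2q_O²). Setting ∂π_O/∂q_O = 0: 45 - 12q_O - 4(q_Z) = 0.
Rearranging gives the reaction functions q_Z = (71 - 4q_O)/10 and q_O = (45 - 4q_Z)/12.
Solving the pair: q_Z = 84/13, q_O = 83/52.
Price P = 73 - 4·(419/52) = 530/13.
Zephyr's profit: (530/13)·(84/13) - 2·(84/13) - (84/13)² = 208.7574.

208.76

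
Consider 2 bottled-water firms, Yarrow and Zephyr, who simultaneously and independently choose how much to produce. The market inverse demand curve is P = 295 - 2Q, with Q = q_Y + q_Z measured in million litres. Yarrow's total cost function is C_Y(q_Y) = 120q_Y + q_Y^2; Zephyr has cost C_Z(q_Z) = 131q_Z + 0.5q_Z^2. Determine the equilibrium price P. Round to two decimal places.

204.15

Yarrow's profit: π_Y = (295 - 2Q)q_Y - (120q_Y + q_Y²). Setting ∂π_Y/∂q_Y = 0: 175 - 6q_Y - 2(q_Z) = 0.
Zephyr's profit: π_Z = (295 - 2Q)q_Z - (131q_Z + (1/2)q_Z²). Setting ∂π_Z/∂q_Z = 0: 164 - 5q_Z - 2(q_Y) = 0.
So q_Y = (175 - 2q_Z)/6 and q_Z = (164 - 2q_Y)/5.
Substituting one into the other gives q_Y = 547/26 and q_Z = 317/13.
Total output Q = 1181/26, so price P = 295 - 2·(1181/26) = 204.1538.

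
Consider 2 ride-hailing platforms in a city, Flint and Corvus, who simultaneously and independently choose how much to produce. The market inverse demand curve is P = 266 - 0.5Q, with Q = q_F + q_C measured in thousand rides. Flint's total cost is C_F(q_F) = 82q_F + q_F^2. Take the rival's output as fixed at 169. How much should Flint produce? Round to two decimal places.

With the rival's output fixed at 169, Flint's profit is π_F = (266 - (1/2)·169 - (1/2)q_F)q_F - (82q_F + q_F²) = (363/2 - (1/2)q_F)q_F - (82q_F + q_F²).
∂π_F/∂q_F = 199/2 - 3q_F = 0, so q_F = 199/6.

33.17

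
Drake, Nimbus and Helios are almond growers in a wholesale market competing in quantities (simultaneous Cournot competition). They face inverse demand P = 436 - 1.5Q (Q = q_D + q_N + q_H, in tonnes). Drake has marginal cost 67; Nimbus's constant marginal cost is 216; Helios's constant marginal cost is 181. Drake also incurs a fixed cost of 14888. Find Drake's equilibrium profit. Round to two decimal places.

1754.67

Drake's profit: π_D = (436 - 1.5Q)q_D - (67q_D). Setting ∂π_D/∂q_D = 0: 369 - 3q_D - (3/2)(q_N + q_H) = 0.
Nimbus's first-order condition: 220 - 3q_N - (3/2)(q_D + q_H) = 0.
Helios's first-order condition: 255 - 3q_H - (3/2)(q_D + q_N) = 0.
Adding the 3 conditions: 844 − 3Q − 3Q = 0, i.e. Q = 422/3.
Back-substituting: q_D = (369 − 211)/(3/2) = 316/3, q_N = (220 − 211)/(3/2) = 6, q_H = (255 − 211)/(3/2) = 88/3.
Price P = 436 - (3/2)·(422/3) = 225.
Drake's profit: (225 - 67)·(316/3) - 14888 = 1754.6667.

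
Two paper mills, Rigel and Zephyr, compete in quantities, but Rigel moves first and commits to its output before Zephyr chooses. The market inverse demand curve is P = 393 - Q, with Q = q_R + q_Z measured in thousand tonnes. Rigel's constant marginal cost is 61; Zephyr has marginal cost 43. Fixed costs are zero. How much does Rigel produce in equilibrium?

157

Solve by backward induction. Given q_R, the follower Zephyr maximises π_Z = (393 - q_R - q_Z)q_Z - 43q_Z.
Setting the follower's marginal profit to zero, 350 - q_R - 2q_Z = 0, i.e. q_Z = (350 - q_R)/2.
Rigel substitutes q_Z(q_R) into its own profit: π_R = q_R(393 - q_R - (350 - q_R)/2) - 61q_R = (218 - (1/2)q_R)q_R - 61q_R.
Leader FOC: 157 - q_R = 0, so q_R = 157.
Then q_Z = (350 - 157)/2 = 193/2.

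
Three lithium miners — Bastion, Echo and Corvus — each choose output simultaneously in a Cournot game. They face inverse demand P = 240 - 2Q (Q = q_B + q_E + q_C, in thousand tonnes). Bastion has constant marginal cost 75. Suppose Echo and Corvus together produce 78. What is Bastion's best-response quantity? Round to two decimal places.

2.25

With rivals' combined output fixed at 78, Bastion's profit is π_B = (240 - 2·78 - 2q_B)q_B - (75q_B) = (84 - 2q_B)q_B - (75q_B).
∂π_B/∂q_B = 9 - 4q_B = 0, so q_B = 9/4.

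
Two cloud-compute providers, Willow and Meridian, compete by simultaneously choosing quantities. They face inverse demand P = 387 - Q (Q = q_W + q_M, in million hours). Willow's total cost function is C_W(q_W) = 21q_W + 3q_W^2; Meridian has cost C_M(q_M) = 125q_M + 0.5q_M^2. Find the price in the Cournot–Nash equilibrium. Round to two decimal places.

275.43

Willow's profit: π_W = (387 - Q)q_W - (21q_W + 3q_W²). Setting ∂π_W/∂q_W = 0: 366 - 8q_W - (q_M) = 0.
Meridian's profit: π_M = (387 - Q)q_M - (125q_M + (1/2)q_M²). Setting ∂π_M/∂q_M = 0: 262 - 3q_M - (q_W) = 0.
Best responses: q_W = (366 - q_M)/8, q_M = (262 - q_W)/3.
Substituting one into the other gives q_W = 836/23 and q_M = 1730/23.
Total output Q = 111.5652, so price P = 387 - 111.5652 = 275.4348.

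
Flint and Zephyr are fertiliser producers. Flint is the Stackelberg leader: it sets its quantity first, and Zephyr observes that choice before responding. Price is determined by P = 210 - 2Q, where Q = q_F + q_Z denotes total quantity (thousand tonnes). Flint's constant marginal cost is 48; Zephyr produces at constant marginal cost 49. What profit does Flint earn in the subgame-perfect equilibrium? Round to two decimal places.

Solve by backward induction. Given q_F, the follower Zephyr maximises π_Z = (210 - 2q_F - 2q_Z)q_Z - 49q_Z.
Follower FOC: 161 - 2q_F - 4q_Z = 0, so q_Z(q_F) = (161 - 2q_F)/4.
Flint substitutes q_Z(q_F) into its own profit: π_F = q_F(210 - 2q_F - (161 - 2q_F)/2) - 48q_F = (259/2 - q_F)q_F - 48q_F.
Maximising: ∂π_F/∂q_F = 163/2 - 2q_F = 0, giving q_F = 163/4.
Then q_Z = (161 - 2·(163/4))/4 = 159/8.
Price P = 210 - 2·(485/8) = 355/4.
Flint's profit: (355/4 - 48)·(163/4) = 1660.5625.

1660.56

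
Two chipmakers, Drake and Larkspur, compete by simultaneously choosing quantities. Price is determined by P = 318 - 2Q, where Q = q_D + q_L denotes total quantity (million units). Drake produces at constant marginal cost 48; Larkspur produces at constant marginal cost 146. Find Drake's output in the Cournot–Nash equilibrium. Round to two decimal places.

Drake's profit: π_D = (318 - 2Q)q_D - (48q_D). Setting ∂π_D/∂q_D = 0: 270 - 4q_D - 2(q_L) = 0.
Larkspur's profit: π_L = (318 - 2Q)q_L - (146q_L). Setting ∂π_L/∂q_L = 0: 172 - 4q_L - 2(q_D) = 0.
Rearranging gives the reaction functions q_D = (270 - 2q_L)/4 and q_L = (172 - 2q_D)/4.
Solving the pair: q_D = 184/3, q_L = 37/3.

61.33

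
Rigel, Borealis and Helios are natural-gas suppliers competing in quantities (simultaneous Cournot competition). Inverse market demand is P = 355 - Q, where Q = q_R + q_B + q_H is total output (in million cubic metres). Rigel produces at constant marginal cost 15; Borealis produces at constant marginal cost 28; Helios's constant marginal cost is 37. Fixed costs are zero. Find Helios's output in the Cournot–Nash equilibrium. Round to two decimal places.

71.75

Rigel's profit: π_R = (355 - Q)q_R - (15q_R). Setting ∂π_R/∂q_R = 0: 340 - 2q_R - (q_B + q_H) = 0.
Borealis's profit: π_B = (355 - Q)q_B - (28q_B). Setting ∂π_B/∂q_B = 0: 327 - 2q_B - (q_R + q_H) = 0.
Helios's profit: π_H = (355 - Q)q_H - (37q_H). Setting ∂π_H/∂q_H = 0: 318 - 2q_H - (q_R + q_B) = 0.
Summing all 3 equations gives 985 − 4Q = 0, hence Q = 985/4.
Back-substituting: q_R = (340 − 985/4) = 375/4, q_B = (327 − 985/4) = 323/4, q_H = (318 − 985/4) = 287/4.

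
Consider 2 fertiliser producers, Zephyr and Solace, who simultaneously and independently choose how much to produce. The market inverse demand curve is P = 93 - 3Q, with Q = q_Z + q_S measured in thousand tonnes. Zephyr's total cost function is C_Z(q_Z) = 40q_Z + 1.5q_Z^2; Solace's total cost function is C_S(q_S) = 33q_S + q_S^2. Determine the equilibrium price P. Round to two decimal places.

63.24

Zephyr's profit: π_Z = (93 - 3Q)q_Z - (40q_Z + (3/2)q_Z²). Setting ∂π_Z/∂q_Z = 0: 53 - 9q_Z - 3(q_S) = 0.
Solace's profit: π_S = (93 - 3Q)q_S - (33q_S + q_S²). Setting ∂π_S/∂q_S = 0: 60 - 8q_S - 3(q_Z) = 0.
Best responses: q_Z = (53 - 3q_S)/9, q_S = (60 - 3q_Z)/8.
Solving the pair: q_Z = 244/63, q_S = 127/21.
Total output Q = 625/63, so price P = 93 - 3·(625/63) = 1328/21.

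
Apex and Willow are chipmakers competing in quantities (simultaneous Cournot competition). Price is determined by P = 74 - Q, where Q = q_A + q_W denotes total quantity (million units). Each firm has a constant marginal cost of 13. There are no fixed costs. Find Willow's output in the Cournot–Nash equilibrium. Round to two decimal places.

Each firm earns π_i = (74 - Q)q_i - 13q_i.
First-order condition (treating rivals' output as given): 61 - 2q_i - q_j = 0.
By symmetry each firm produces the same amount; substituting q_j = q_i yields q_i = 61/3.

20.33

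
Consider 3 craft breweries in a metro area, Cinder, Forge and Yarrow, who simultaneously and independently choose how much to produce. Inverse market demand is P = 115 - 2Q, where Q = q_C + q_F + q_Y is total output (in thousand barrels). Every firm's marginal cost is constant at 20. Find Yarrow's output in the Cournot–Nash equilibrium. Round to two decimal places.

11.88

A representative firm's profit is π_i = q_i(115 - 2Q) - 20q_i.
Setting ∂π_i/∂q_i = 0 with rivals' quantities fixed: 95 - 4q_i - 2·Σ_{j≠i} q_j = 0.
With identical firms every q_j equals q_i, so Σ_{j≠i} q_j = 2q_i and 95 = 8q_i, giving q_i = 95/8.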